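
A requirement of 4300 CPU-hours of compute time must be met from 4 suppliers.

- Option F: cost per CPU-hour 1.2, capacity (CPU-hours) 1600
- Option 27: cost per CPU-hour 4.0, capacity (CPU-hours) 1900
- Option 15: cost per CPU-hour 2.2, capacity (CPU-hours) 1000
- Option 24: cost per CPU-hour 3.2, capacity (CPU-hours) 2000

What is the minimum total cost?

9560

Use suppliers in increasing cost order.
Option F at 1.2: take all 1600 CPU-hours ; 2700 still needed.
Take 1000 from Option 15 at 2.2 ; need 1700 more.
Option 24 at 3.2: take 1700 of its 2000 ; requirement met.
Option 27: unused.
Cost = 1600×1.2 + 1000×2.2 + 1700×3.2 = 9560.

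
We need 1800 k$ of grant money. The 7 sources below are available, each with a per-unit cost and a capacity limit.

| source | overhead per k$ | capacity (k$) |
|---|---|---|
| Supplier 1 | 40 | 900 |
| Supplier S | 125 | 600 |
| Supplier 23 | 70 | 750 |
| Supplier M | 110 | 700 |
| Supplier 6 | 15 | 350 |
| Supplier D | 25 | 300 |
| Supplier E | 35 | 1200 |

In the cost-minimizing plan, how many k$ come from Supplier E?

Cheapest first:
Take 350 from Supplier 6 at 15 → need 1450 more.
Supplier D (25): use full 300 → 1150 k$ to go.
Supplier E (35): take the remaining 1150 → done.
Supplier 1, Supplier 23, Supplier M, Supplier S: unused.

1150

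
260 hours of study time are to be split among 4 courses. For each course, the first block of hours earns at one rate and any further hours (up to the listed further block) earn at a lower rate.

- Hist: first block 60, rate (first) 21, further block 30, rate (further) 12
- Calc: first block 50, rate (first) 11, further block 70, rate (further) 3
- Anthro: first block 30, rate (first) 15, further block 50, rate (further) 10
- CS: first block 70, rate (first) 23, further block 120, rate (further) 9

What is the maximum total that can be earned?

4430

Treat each block as its own option and order by rate: CS/first 23 > Hist/first 21 > Anthro/first 15 > Hist/second 12 > Calc/first 11 > Anthro/second 10 > CS/second 9 > Calc/second 3.
Fill CS first block (70 at 23) → 190 left.
Hist/first (21): +60 → 130 left.
Fill Anthro first block (30 at 15) → 100 left.
Fill Hist second block (30 at 12) → 70 left.
Fill Calc first block (50 at 11) → 20 left.
Anthro/second: +20 of 50 at 10; pool empty.
Total = 23×70 + 21×60 + 15×30 + 12×30 + 11×50 + 10×20 = 4430.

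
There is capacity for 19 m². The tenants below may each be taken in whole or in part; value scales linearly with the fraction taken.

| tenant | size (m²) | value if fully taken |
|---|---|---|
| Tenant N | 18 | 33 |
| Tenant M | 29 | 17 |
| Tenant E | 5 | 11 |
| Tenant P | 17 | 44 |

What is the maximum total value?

Rank by value-to-size ratio: Tenant P 44/17≈2.59, Tenant E 11/5≈2.2, Tenant N 33/18≈1.83, Tenant M 17/29≈0.586.
Take all of Tenant P (17 m², value 44) → 2 m² left.
Fill the last 2 m² with part of Tenant E: 2/5 of it earns 4.4.
Total value = 48.4.

48.4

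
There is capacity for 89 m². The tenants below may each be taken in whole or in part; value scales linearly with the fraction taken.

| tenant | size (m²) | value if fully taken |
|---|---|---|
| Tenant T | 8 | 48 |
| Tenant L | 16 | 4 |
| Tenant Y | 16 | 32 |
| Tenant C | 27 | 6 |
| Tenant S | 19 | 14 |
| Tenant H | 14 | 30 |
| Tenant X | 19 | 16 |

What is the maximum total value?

Sort by value density: Tenant T 48/8≈6, Tenant H 30/14≈2.14, Tenant Y 32/16≈2, Tenant X 16/19≈0.842, Tenant S 14/19≈0.737, Tenant L 4/16≈0.25, Tenant C 6/27≈0.222.
Take all of Tenant T (8 m², value 48) ; 81 m² left.
Tenant H: take in full, 14 m² for value 30 ; 67 left.
Take all of Tenant Y (16 m², value 32) ; 51 m² left.
Take all of Tenant X (19 m², value 16) ; 32 m² left.
Tenant S: take in full, 19 m² for value 14 ; 13 left.
Only 13 m² remain; take 13/16 of Tenant L for value 4×13/16 = 3.25.
Total value = 143.25.

143.25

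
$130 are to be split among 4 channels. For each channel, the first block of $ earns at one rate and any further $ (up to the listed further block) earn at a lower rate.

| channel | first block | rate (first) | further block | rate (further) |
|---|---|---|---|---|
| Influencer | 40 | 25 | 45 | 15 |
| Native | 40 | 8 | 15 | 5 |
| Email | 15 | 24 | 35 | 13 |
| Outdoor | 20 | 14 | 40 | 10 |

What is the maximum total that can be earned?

2445

Order all 8 blocks by rate: Influencer/first 25 > Email/first 24 > Influencer/second 15 > Outdoor/first 14 > Email/second 13 > Outdoor/second 10 > Native/first 8 > Native/second 5.
Fill Influencer first block (40 at 25) — 90 left.
Fill Email first block (15 at 24) — 75 left.
Influencer/second (15): +45 — 30 left.
Outdoor/first (14): +20 — 10 left.
Email second at 13: only 10 left, fill 10.
Total = 25×40 + 24×15 + 15×45 + 14×20 + 13×10 = 2445.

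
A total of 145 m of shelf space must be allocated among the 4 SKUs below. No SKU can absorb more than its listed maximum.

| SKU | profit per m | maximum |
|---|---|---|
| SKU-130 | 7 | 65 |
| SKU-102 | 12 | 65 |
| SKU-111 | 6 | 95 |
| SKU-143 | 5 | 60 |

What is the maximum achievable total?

Order the SKUs by profit per m: SKU-102 12 > SKU-130 7 > SKU-111 6 > SKU-143 5.
SKU-102: +65 to 65 (cap) → 80 left.
SKU-130: +65 to 65 (cap) → 15 left.
SKU-111: +15 (room for 95) → 15. Pool exhausted.
Total = 7×65 + 12×65 + 6×15 = 1325.

1325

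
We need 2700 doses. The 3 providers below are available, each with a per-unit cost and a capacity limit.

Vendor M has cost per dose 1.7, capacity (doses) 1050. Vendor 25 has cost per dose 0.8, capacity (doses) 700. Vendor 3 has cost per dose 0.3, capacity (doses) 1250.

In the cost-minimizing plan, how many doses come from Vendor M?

Use providers in increasing cost order.
Take 1250 from Vendor 3 at 0.3 → need 1450 more.
Vendor 25 at 0.8: take all 700 doses → 750 still needed.
Vendor M (1.7): take the remaining 750 → done.

750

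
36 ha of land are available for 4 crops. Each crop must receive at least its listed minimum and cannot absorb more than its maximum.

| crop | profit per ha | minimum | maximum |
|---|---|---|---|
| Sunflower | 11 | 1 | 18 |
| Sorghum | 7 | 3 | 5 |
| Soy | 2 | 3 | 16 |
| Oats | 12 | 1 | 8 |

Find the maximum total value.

Meeting every minimum uses 1+3+3+1 = 8 ha, leaving 28.
Order the crops by profit per ha: Oats 12 > Sunflower 11 > Sorghum 7 > Soy 2.
Oats: +7 to 8 (cap) → 21 left.
Sunflower takes 17 more to reach its cap of 18 → 4 left.
Give Sorghum 2 more to hit its cap of 5 → 2 left.
Soy has room for 13 more but only 2 remain, so it gets 5.
Total = 11×18 + 7×5 + 2×5 + 12×8 = 339.

339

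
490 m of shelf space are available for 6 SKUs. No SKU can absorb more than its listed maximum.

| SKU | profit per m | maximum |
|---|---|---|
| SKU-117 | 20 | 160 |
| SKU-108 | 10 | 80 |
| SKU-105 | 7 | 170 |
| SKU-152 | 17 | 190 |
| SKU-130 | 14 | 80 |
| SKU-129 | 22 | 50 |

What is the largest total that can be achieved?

8750

Order the SKUs by profit per m: SKU-129 22 > SKU-117 20 > SKU-152 17 > SKU-130 14 > SKU-108 10 > SKU-105 7.
SKU-129: +50 to 50 (cap) → 440 left.
SKU-117: +160 to 160 (cap) → 280 left.
SKU-152: +190 to 190 (cap) → 90 left.
Give SKU-130 80 to hit its cap of 80 → 10 left.
SKU-108 has room for 80 but only 10 remain, so it gets 10.
Total = 20×160 + 10×10 + 17×190 + 14×80 + 22×50 = 8750.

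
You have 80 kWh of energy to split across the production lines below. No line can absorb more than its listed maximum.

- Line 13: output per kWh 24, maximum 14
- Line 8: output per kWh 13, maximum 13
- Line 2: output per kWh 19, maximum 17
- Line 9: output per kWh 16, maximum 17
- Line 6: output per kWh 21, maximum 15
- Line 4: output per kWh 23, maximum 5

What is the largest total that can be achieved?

1517

Order the production lines by output per kWh: Line 13 24 > Line 4 23 > Line 6 21 > Line 2 19 > Line 9 16 > Line 8 13.
Line 13: +14 to 14 (cap) → 66 left.
Give Line 4 5 to hit its cap of 5 → 61 left.
Give Line 6 15 to hit its cap of 15 → 46 left.
Line 2: +17 to 17 (cap) → 29 left.
Give Line 9 17 to hit its cap of 17 → 12 left.
Line 8 has room for 13 but only 12 remain, so it gets 12.
Total = 24×14 + 13×12 + 19×17 + 16×17 + 21×15 + 23×5 = 1517.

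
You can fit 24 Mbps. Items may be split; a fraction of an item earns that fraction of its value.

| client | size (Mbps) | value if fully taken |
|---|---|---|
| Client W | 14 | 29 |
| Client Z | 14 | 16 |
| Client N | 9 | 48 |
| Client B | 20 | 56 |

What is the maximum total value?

Rank by value-to-size ratio: Client N 48/9≈5.33, Client B 56/20≈2.8, Client W 29/14≈2.07, Client Z 16/14≈1.14.
Take all of Client N (9 Mbps, value 48) ; 15 Mbps left.
Fill the last 15 Mbps with part of Client B: 15/20 of it earns 42.
Total value = 90.

90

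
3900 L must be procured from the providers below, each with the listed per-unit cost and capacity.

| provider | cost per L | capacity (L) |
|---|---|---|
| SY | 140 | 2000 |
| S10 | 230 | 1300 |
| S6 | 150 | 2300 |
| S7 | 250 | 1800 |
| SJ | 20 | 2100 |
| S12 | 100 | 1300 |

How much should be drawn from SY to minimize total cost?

Cheapest first:
SJ at 20: take all 2100 L — 1800 still needed.
S12 (100): use full 1300 — 500 L to go.
SY (140): take the remaining 500 — done.
S6, S10, S7: unused.

500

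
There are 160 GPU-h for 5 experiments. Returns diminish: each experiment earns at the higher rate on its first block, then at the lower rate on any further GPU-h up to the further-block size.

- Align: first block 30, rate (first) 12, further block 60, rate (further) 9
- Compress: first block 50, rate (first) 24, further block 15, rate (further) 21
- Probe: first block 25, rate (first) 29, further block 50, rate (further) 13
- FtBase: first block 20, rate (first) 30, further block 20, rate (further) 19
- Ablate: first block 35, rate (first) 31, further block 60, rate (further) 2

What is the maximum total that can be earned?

Treat each block as its own option and order by rate: Ablate/T1 31 > FtBase/T1 30 > Probe/T1 29 > Compress/T1 24 > Compress/T2 21 > FtBase/T2 19 > Probe/T2 13 > Align/T1 12 > Align/T2 9 > Ablate/T2 2.
Ablate T1 at 31: fill all 35 ; 125 left.
FtBase T1 at 30: fill all 20 ; 105 left.
Fill Probe T1 block (25 at 29) ; 80 left.
Fill Compress T1 block (50 at 24) ; 30 left.
Compress T2 at 21: fill all 15 ; 15 left.
FtBase/T2: +15 of 20 at 19; pool empty.
Total = 31×35 + 30×20 + 29×25 + 24×50 + 21×15 + 19×15 = 4210.

4210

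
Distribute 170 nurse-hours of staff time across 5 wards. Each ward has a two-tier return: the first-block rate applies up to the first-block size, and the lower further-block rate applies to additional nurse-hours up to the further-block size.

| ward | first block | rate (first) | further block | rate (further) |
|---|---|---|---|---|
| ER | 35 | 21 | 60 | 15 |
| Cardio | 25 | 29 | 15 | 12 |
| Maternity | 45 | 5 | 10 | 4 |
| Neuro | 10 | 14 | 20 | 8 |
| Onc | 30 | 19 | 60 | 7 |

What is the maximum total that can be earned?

3190

Rank every tier by rate: Cardio/T1 29 > ER/T1 21 > Onc/T1 19 > ER/T2 15 > Neuro/T1 14 > Cardio/T2 12 > Neuro/T2 8 > Onc/T2 7 > Maternity/T1 5 > Maternity/T2 4.
Cardio T1 at 29: fill all 25 — 145 left.
ER T1 at 21: fill all 35 — 110 left.
Onc/T1 (19): +30 — 80 left.
ER/T2 (15): +60 — 20 left.
Neuro T1 at 14: fill all 10 — 10 left.
Cardio T2 at 12: only 10 left, fill 10.
Total = 29×25 + 21×35 + 19×30 + 15×60 + 14×10 + 12×10 = 3190.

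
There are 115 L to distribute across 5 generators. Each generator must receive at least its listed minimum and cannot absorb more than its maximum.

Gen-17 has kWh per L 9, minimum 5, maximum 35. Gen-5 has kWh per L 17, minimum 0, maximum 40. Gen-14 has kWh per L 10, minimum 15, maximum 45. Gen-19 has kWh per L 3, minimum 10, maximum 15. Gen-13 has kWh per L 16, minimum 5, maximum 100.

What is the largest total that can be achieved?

Meeting every minimum uses 5+0+15+10+5 = 35 L, leaving 80.
Highest kWh per L first: Gen-5 17 > Gen-13 16 > Gen-14 10 > Gen-17 9 > Gen-19 3.
Give Gen-5 40 more to hit its cap of 40 → 40 left.
Only 40 left; Gen-13 takes them to reach 45.
Total = 9×5 + 17×40 + 10×15 + 3×10 + 16×45 = 1625.

1625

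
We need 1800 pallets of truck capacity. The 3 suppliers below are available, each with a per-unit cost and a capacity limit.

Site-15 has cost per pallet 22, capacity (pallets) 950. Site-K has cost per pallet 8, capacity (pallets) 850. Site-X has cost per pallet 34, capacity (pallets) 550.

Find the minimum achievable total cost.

Use suppliers in increasing cost order.
Take 850 from Site-K at 8 → need 950 more.
Take 950 from Site-15 at 22 → need 0 more.
Site-X: unused.
Cost = 850×8 + 950×22 = 27700.

27700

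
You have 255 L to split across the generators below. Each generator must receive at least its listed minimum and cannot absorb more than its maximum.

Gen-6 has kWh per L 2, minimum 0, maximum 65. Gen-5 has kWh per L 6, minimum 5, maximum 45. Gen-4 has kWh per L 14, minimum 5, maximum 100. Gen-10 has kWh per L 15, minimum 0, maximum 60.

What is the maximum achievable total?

Meeting every minimum uses 0+5+5+0 = 10 L, leaving 245.
Order the generators by kWh per L: Gen-10 15 > Gen-4 14 > Gen-5 6 > Gen-6 2.
Give Gen-10 60 more to hit its cap of 60 → 185 left.
Gen-4: +95 to 100 (cap) → 90 left.
Gen-5: +40 to 45 (cap) → 50 left.
Gen-6: +50 (room for 65) → 50. Pool exhausted.
Total = 2×50 + 6×45 + 14×100 + 15×60 = 2670.

2670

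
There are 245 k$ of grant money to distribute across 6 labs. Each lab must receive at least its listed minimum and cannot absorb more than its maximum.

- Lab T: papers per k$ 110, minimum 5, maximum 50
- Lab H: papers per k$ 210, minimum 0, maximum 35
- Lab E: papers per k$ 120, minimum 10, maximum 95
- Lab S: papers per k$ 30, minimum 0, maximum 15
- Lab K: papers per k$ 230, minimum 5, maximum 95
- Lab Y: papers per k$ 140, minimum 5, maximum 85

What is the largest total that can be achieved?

Meeting every minimum uses 5+0+10+0+5+5 = 25 k$, leaving 220.
Order the labs by papers per k$: Lab K 230 > Lab H 210 > Lab Y 140 > Lab E 120 > Lab T 110 > Lab S 30.
Lab K takes 90 more to reach its cap of 95 ; 130 left.
Lab H takes 35 more to reach its cap of 35 ; 95 left.
Lab Y: +80 to 85 (cap) ; 15 left.
Lab E has room for 85 more but only 15 remain, so it gets 25.
Total = 110×5 + 210×35 + 120×25 + 230×95 + 140×85 = 44650.

44650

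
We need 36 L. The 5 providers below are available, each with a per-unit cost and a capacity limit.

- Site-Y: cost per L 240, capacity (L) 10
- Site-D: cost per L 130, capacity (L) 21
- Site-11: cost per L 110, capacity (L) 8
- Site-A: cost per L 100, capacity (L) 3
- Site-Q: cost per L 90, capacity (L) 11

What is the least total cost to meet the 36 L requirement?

3990

Fill from the cheapest provider first.
Take 11 from Site-Q at 90 → need 25 more.
Site-A at 100: take all 3 L → 22 still needed.
Take 8 from Site-11 at 110 → need 14 more.
Site-D at 130: take 14 of its 21 → requirement met.
Site-Y: unused.
Cost = 11×90 + 3×100 + 8×110 + 14×130 = 3990.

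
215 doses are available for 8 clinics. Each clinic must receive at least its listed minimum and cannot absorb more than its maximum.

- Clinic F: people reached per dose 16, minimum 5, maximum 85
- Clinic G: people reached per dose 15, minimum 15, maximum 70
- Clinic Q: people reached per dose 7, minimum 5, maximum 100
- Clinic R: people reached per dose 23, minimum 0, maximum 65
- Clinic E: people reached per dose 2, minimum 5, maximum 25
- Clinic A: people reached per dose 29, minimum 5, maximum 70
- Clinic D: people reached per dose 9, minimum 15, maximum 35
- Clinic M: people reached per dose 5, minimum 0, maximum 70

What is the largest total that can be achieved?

4570

Meeting every minimum uses 5+15+5+0+5+5+15+0 = 50 doses, leaving 165.
Rank by people reached per dose: Clinic A 29 > Clinic R 23 > Clinic F 16 > Clinic G 15 > Clinic D 9 > Clinic Q 7 > Clinic M 5 > Clinic E 2.
Clinic A takes 65 more to reach its cap of 70 — 100 left.
Give Clinic R 65 more to hit its cap of 65 — 35 left.
Clinic F: +35 (room for 80) → 40. Pool exhausted.
Total = 16×40 + 15×15 + 7×5 + 23×65 + 2×5 + 29×70 + 9×15 = 4570.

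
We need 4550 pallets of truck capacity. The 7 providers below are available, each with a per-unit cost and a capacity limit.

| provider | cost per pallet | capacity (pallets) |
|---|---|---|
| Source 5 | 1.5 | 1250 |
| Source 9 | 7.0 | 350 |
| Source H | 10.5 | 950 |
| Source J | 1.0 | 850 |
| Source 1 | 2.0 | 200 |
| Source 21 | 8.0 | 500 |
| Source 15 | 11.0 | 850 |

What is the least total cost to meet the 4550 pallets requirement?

Cheapest first:
Source J (1.0): use full 850 → 3700 pallets to go.
Take 1250 from Source 5 at 1.5 → need 2450 more.
Source 1 (2.0): use full 200 → 2250 pallets to go.
Source 9 at 7.0: take all 350 pallets → 1900 still needed.
Take 500 from Source 21 at 8.0 → need 1400 more.
Source H (10.5): use full 950 → 450 pallets to go.
Source 15 at 11.0: take 450 of its 850 → requirement met.
Cost = 850×1.0 + 1250×1.5 + 200×2.0 + 350×7.0 + 500×8.0 + 950×10.5 + 450×11.0 = 24500.

24500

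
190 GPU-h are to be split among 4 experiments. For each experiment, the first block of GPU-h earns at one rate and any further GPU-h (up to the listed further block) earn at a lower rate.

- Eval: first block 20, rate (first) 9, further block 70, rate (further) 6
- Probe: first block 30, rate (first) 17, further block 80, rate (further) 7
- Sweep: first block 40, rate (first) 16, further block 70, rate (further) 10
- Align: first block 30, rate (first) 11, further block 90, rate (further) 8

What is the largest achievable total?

Treat each block as its own option and order by rate: Probe/T1 17 > Sweep/T1 16 > Align/T1 11 > Sweep/T2 10 > Eval/T1 9 > Align/T2 8 > Probe/T2 7 > Eval/T2 6.
Probe/T1 (17): +30 ; 160 left.
Sweep T1 at 16: fill all 40 ; 120 left.
Align/T1 (11): +30 ; 90 left.
Fill Sweep T2 block (70 at 10) ; 20 left.
Fill Eval T1 block (20 at 9) ; 0 left.
Total = 17×30 + 16×40 + 11×30 + 10×70 + 9×20 = 2360.

2360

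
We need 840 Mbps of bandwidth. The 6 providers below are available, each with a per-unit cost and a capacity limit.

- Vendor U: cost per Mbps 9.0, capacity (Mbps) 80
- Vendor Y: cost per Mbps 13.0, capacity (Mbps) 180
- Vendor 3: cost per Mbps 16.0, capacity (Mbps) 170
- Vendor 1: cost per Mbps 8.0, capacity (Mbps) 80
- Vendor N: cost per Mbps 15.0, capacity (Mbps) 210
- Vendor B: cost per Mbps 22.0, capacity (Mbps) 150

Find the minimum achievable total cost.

12210

Cheapest first:
Take 80 from Vendor 1 at 8.0 ; need 760 more.
Vendor U (9.0): use full 80 ; 680 Mbps to go.
Vendor Y (13.0): use full 180 ; 500 Mbps to go.
Vendor N at 15.0: take all 210 Mbps ; 290 still needed.
Vendor 3 at 16.0: take all 170 Mbps ; 120 still needed.
Vendor B (22.0): take the remaining 120 ; done.
Cost = 80×8.0 + 80×9.0 + 180×13.0 + 210×15.0 + 170×16.0 + 120×22.0 = 12210.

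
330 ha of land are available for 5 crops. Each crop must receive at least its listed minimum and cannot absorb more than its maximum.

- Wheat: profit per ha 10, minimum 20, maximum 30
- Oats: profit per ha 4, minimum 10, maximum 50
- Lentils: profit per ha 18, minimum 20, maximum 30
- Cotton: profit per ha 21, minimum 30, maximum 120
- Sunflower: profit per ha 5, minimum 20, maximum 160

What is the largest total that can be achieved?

4100

Meeting every minimum uses 20+10+20+30+20 = 100 ha, leaving 230.
Rank by profit per ha: Cotton 21 > Lentils 18 > Wheat 10 > Sunflower 5 > Oats 4.
Cotton: +90 to 120 (cap) — 140 left.
Lentils takes 10 more to reach its cap of 30 — 130 left.
Give Wheat 10 more to hit its cap of 30 — 120 left.
Only 120 left; Sunflower takes them to reach 140.
Total = 10×30 + 4×10 + 18×30 + 21×120 + 5×140 = 4100.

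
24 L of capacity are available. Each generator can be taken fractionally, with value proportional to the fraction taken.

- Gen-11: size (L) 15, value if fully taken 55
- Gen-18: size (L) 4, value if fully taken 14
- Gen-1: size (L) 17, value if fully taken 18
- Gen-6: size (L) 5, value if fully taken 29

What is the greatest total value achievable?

98

Rank by value-to-size ratio: Gen-6 29/5≈5.8, Gen-11 55/15≈3.67, Gen-18 14/4≈3.5, Gen-1 18/17≈1.06.
Take all of Gen-6 (5 L, value 29) ; 19 L left.
Take all of Gen-11 (15 L, value 55) ; 4 L left.
All 4 L of Gen-18 fit (value 14) ; 0 remain.
Total value = 98.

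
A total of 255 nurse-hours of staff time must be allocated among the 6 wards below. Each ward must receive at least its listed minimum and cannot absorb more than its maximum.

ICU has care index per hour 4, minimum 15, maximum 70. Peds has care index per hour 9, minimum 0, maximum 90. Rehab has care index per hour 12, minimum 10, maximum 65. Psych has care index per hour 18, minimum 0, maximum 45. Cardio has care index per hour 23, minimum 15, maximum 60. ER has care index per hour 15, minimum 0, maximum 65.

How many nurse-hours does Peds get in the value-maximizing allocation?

5

Meeting every minimum uses 15+0+10+0+15+0 = 40 nurse-hours, leaving 215.
Order the wards by care index per hour: Cardio 23 > Psych 18 > ER 15 > Rehab 12 > Peds 9 > ICU 4.
Give Cardio 45 more to hit its cap of 60 → 170 left.
Psych takes 45 more to reach its cap of 45 → 125 left.
ER takes 65 more to reach its cap of 65 → 60 left.
Rehab: +55 to 65 (cap) → 5 left.
Only 5 left; Peds takes them to reach 5.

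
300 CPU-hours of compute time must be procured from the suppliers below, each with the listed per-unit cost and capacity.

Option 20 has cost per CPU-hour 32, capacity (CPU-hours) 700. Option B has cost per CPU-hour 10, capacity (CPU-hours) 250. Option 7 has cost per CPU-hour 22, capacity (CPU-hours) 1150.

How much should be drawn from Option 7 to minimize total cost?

50

Use suppliers in increasing cost order.
Take 250 from Option B at 10 — need 50 more.
Option 7 at 22: take 50 of its 1150 — requirement met.
Option 20: unused.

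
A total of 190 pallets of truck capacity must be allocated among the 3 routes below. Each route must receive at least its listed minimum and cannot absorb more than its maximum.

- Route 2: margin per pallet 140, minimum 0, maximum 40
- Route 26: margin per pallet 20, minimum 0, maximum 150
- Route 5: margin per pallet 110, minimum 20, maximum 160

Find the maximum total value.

Meeting every minimum uses 0+0+20 = 20 pallets, leaving 170.
Rank by margin per pallet: Route 2 140 > Route 5 110 > Route 26 20.
Route 2 takes 40 more to reach its cap of 40 — 130 left.
Only 130 left; Route 5 takes them to reach 150.
Total = 140×40 + 110×150 = 22100.

22100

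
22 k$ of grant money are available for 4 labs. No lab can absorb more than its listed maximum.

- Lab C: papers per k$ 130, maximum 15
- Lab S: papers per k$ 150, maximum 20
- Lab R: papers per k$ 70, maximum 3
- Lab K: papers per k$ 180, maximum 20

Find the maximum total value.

3900

Order the labs by papers per k$: Lab K 180 > Lab S 150 > Lab C 130 > Lab R 70.
Give Lab K 20 to hit its cap of 20 ; 2 left.
Lab S has room for 20 but only 2 remain, so it gets 2.
Total = 150×2 + 180×20 = 3900.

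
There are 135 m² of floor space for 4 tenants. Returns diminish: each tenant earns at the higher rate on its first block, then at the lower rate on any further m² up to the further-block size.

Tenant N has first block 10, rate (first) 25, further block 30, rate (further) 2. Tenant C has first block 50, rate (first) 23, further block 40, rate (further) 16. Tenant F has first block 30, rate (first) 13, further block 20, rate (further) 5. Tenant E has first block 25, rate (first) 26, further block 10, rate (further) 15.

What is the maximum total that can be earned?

Treat each block as its own option and order by rate: Tenant E/tier1 26 > Tenant N/tier1 25 > Tenant C/tier1 23 > Tenant C/tier2 16 > Tenant E/tier2 15 > Tenant F/tier1 13 > Tenant F/tier2 5 > Tenant N/tier2 2.
Tenant E/tier1 (26): +25 → 110 left.
Tenant N/tier1 (25): +10 → 100 left.
Tenant C/tier1 (23): +50 → 50 left.
Tenant C/tier2 (16): +40 → 10 left.
Fill Tenant E tier2 block (10 at 15) → 0 left.
Total = 26×25 + 25×10 + 23×50 + 16×40 + 15×10 = 2840.

2840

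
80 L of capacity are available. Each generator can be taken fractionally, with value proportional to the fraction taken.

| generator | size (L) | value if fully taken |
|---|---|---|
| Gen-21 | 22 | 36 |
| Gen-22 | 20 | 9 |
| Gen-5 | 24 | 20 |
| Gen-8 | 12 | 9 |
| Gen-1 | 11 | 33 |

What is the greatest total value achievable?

102.95

Rank by value-to-size ratio: Gen-1 33/11≈3, Gen-21 36/22≈1.64, Gen-5 20/24≈0.833, Gen-8 9/12≈0.75, Gen-22 9/20≈0.45.
Take all of Gen-1 (11 L, value 33) → 69 L left.
Take all of Gen-21 (22 L, value 36) → 47 L left.
All 24 L of Gen-5 fit (value 20) → 23 remain.
Take all of Gen-8 (12 L, value 9) → 11 L left.
Only 11 L remain; take 11/20 of Gen-22 for value 9×11/20 = 4.95.
Total value = 102.95.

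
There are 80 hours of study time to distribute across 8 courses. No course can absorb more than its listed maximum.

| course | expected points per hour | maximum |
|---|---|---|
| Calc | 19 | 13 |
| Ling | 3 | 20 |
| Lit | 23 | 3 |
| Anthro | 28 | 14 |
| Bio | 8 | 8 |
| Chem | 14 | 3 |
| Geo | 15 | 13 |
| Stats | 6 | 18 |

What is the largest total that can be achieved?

1141

Highest expected points per hour first: Anthro 28 > Lit 23 > Calc 19 > Geo 15 > Chem 14 > Bio 8 > Stats 6 > Ling 3.
Give Anthro 14 to hit its cap of 14 — 66 left.
Lit: +3 to 3 (cap) — 63 left.
Give Calc 13 to hit its cap of 13 — 50 left.
Geo: +13 to 13 (cap) — 37 left.
Give Chem 3 to hit its cap of 3 — 34 left.
Give Bio 8 to hit its cap of 8 — 26 left.
Stats takes 18 to reach its cap of 18 — 8 left.
Only 8 left; Ling takes them to reach 8.
Total = 19×13 + 3×8 + 23×3 + 28×14 + 8×8 + 14×3 + 15×13 + 6×18 = 1141.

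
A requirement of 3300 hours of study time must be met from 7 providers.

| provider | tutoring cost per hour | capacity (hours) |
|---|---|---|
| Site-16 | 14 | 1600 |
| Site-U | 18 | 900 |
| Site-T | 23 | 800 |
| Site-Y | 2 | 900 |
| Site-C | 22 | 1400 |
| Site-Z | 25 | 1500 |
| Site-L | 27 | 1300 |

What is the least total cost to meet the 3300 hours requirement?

38600

Fill from the cheapest provider first.
Site-Y (2): use full 900 ; 2400 hours to go.
Site-16 at 14: take all 1600 hours ; 800 still needed.
Site-U at 18: take 800 of its 900 ; requirement met.
Site-C, Site-T, Site-Z, Site-L: unused.
Cost = 900×2 + 1600×14 + 800×18 = 38600.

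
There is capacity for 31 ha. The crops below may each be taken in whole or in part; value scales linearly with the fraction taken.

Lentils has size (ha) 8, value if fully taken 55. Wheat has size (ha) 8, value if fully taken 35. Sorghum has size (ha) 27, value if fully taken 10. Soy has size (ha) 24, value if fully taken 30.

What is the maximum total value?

Rank by value-to-size ratio: Lentils 55/8≈6.88, Wheat 35/8≈4.38, Soy 30/24≈1.25, Sorghum 10/27≈0.37.
Take all of Lentils (8 ha, value 55) ; 23 ha left.
Take all of Wheat (8 ha, value 35) ; 15 ha left.
15 ha left: a 15/24 share of Soy gives 30×15/24 = 18.75.
Total value = 108.75.

108.75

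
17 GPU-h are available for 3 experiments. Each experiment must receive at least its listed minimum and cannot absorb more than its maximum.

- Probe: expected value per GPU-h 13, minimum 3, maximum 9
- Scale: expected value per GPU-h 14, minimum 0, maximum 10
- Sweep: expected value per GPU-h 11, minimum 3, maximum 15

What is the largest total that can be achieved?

Meeting every minimum uses 3+0+3 = 6 GPU-h, leaving 11.
Rank by expected value per GPU-h: Scale 14 > Probe 13 > Sweep 11.
Give Scale 10 more to hit its cap of 10 ; 1 left.
Probe: +1 (room for 6) → 4. Pool exhausted.
Total = 13×4 + 14×10 + 11×3 = 225.

225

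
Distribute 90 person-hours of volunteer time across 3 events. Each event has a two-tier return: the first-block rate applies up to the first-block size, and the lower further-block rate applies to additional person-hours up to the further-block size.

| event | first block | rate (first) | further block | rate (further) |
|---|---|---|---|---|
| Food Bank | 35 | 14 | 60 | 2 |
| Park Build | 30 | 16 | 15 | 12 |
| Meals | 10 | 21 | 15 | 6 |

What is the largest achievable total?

1360

Treat each block as its own option and order by rate: Meals/tier1 21 > Park Build/tier1 16 > Food Bank/tier1 14 > Park Build/tier2 12 > Meals/tier2 6 > Food Bank/tier2 2.
Meals/tier1 (21): +10 ; 80 left.
Fill Park Build tier1 block (30 at 16) ; 50 left.
Food Bank tier1 at 14: fill all 35 ; 15 left.
Park Build/tier2 (12): +15 ; 0 left.
Total = 21×10 + 16×30 + 14×35 + 12×15 = 1360.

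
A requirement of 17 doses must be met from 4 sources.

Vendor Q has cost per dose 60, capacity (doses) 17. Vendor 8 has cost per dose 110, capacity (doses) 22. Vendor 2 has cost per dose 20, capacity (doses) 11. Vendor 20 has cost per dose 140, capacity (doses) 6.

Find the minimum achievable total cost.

580

Fill from the cheapest source first.
Vendor 2 at 20: take all 11 doses — 6 still needed.
Vendor Q at 60: take 6 of its 17 — requirement met.
Vendor 8, Vendor 20: unused.
Cost = 11×20 + 6×60 = 580.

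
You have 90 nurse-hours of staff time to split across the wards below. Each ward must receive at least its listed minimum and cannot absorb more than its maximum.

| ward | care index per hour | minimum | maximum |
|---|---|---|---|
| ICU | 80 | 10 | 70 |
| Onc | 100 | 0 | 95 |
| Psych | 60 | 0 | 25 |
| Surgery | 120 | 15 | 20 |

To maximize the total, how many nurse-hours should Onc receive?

Meeting every minimum uses 10+0+0+15 = 25 nurse-hours, leaving 65.
Rank by care index per hour: Surgery 120 > Onc 100 > ICU 80 > Psych 60.
Surgery takes 5 more to reach its cap of 20 → 60 left.
Onc has room for 95 more but only 60 remain, so it gets 60.

60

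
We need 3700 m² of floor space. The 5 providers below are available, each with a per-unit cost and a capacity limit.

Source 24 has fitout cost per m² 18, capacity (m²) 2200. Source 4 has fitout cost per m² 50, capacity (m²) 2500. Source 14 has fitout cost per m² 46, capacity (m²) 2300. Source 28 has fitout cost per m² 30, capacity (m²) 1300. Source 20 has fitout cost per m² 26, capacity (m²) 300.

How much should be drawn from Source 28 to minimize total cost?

1200

Use providers in increasing cost order.
Source 24 at 18: take all 2200 m² ; 1500 still needed.
Source 20 (26): use full 300 ; 1200 m² to go.
Source 28 at 30: take 1200 of its 1300 ; requirement met.
Source 14, Source 4: unused.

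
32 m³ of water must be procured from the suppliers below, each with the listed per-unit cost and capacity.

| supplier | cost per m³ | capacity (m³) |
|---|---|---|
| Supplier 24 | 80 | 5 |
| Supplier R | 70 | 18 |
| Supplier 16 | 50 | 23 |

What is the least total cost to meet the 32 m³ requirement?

Cheapest first:
Supplier 16 (50): use full 23 — 9 m³ to go.
Supplier R at 70: take 9 of its 18 — requirement met.
Supplier 24: unused.
Cost = 23×50 + 9×70 = 1780.

1780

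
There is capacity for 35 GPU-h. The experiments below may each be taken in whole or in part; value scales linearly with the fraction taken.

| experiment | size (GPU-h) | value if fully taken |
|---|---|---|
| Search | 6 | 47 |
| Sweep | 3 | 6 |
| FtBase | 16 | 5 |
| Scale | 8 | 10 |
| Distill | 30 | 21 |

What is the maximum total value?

75.6

Best value per unit of size first: Search 47/6≈7.83, Sweep 6/3≈2, Scale 10/8≈1.25, Distill 21/30≈0.7, FtBase 5/16≈0.312.
All 6 GPU-h of Search fit (value 47) — 29 remain.
All 3 GPU-h of Sweep fit (value 6) — 26 remain.
Scale: take in full, 8 GPU-h for value 10 — 18 left.
18 GPU-h left: a 18/30 share of Distill gives 21×18/30 = 12.6.
Total value = 75.6.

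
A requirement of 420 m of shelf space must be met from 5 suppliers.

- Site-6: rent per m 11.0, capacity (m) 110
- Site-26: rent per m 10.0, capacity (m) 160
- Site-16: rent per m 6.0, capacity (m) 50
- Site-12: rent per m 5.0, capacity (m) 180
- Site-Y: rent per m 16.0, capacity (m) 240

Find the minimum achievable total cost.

3130

Cheapest first:
Take 180 from Site-12 at 5.0 ; need 240 more.
Site-16 at 6.0: take all 50 m ; 190 still needed.
Site-26 (10.0): use full 160 ; 30 m to go.
Site-6 (11.0): take the remaining 30 ; done.
Site-Y: unused.
Cost = 180×5.0 + 50×6.0 + 160×10.0 + 30×11.0 = 3130.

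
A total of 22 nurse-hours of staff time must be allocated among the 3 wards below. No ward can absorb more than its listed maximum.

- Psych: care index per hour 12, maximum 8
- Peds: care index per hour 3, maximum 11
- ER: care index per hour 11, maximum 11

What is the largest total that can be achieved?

226

Rank by care index per hour: Psych 12 > ER 11 > Peds 3.
Psych: +8 to 8 (cap) ; 14 left.
Give ER 11 to hit its cap of 11 ; 3 left.
Only 3 left; Peds takes them to reach 3.
Total = 12×8 + 3×3 + 11×11 = 226.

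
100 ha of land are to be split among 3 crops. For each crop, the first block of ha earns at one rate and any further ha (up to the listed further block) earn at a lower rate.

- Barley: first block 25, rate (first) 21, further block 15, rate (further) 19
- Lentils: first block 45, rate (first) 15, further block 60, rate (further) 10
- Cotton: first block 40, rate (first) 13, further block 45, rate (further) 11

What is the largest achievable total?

1680

Treat each block as its own option and order by rate: Barley/tier1 21 > Barley/tier2 19 > Lentils/tier1 15 > Cotton/tier1 13 > Cotton/tier2 11 > Lentils/tier2 10.
Barley/tier1 (21): +25 — 75 left.
Barley tier2 at 19: fill all 15 — 60 left.
Lentils/tier1 (15): +45 — 15 left.
Cotton/tier1: +15 of 40 at 13; pool empty.
Total = 21×25 + 19×15 + 15×45 + 13×15 = 1680.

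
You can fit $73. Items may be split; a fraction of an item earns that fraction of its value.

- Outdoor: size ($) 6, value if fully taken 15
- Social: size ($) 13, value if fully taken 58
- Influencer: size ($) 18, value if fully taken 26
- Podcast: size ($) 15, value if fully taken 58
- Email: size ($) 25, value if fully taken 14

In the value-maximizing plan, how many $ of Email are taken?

21

Sort by value density: Social 58/13≈4.46, Podcast 58/15≈3.87, Outdoor 15/6≈2.5, Influencer 26/18≈1.44, Email 14/25≈0.56.
All 13 $ of Social fit (value 58) — 60 remain.
All 15 $ of Podcast fit (value 58) — 45 remain.
Take all of Outdoor (6 $, value 15) — 39 $ left.
Take all of Influencer (18 $, value 26) — 21 $ left.
21 $ left: a 21/25 share of Email gives 14×21/25 = 11.76.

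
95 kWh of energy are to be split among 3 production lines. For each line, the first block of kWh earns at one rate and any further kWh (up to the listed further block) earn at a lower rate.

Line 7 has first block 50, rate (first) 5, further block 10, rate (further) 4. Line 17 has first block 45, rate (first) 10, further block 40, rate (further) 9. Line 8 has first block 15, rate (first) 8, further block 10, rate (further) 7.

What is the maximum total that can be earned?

890

Treat each block as its own option and order by rate: Line 17/first 10 > Line 17/second 9 > Line 8/first 8 > Line 8/second 7 > Line 7/first 5 > Line 7/second 4.
Line 17 first at 10: fill all 45 ; 50 left.
Line 17 second at 9: fill all 40 ; 10 left.
10 remain; put them into Line 8 first at 8.
Total = 10×45 + 9×40 + 8×10 = 890.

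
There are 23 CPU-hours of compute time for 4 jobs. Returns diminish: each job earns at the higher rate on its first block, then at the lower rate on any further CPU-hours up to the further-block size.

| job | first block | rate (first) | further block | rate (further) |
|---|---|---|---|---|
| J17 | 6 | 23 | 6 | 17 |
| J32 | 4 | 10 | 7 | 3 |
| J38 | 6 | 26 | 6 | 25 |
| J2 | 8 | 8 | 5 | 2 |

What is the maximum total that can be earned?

529

Order all 8 blocks by rate: J38/T1 26 > J38/T2 25 > J17/T1 23 > J17/T2 17 > J32/T1 10 > J2/T1 8 > J32/T2 3 > J2/T2 2.
Fill J38 T1 block (6 at 26) — 17 left.
J38/T2 (25): +6 — 11 left.
J17 T1 at 23: fill all 6 — 5 left.
J17 T2 at 17: only 5 left, fill 5.
Total = 26×6 + 25×6 + 23×6 + 17×5 = 529.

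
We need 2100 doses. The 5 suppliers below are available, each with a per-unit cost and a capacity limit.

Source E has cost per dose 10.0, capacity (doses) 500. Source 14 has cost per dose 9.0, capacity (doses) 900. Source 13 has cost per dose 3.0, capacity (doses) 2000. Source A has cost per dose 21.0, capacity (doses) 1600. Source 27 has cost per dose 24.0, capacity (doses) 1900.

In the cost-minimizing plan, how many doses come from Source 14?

Cheapest first:
Source 13 (3.0): use full 2000 — 100 doses to go.
Source 14 at 9.0: take 100 of its 900 — requirement met.
Source E, Source A, Source 27: unused.

100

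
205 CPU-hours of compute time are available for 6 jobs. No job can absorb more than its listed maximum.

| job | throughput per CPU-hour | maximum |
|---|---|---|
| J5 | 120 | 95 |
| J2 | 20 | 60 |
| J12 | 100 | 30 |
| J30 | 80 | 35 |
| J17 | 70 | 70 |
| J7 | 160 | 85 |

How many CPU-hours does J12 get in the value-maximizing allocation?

25

Order the jobs by throughput per CPU-hour: J7 160 > J5 120 > J12 100 > J30 80 > J17 70 > J2 20.
J7: +85 to 85 (cap) — 120 left.
Give J5 95 to hit its cap of 95 — 25 left.
J12 has room for 30 but only 25 remain, so it gets 25.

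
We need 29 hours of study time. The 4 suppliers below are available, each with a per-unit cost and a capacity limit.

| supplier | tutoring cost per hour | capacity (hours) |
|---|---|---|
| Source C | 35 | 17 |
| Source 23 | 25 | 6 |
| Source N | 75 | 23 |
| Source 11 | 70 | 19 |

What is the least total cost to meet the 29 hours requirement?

Fill from the cheapest supplier first.
Source 23 (25): use full 6 ; 23 hours to go.
Take 17 from Source C at 35 ; need 6 more.
Source 11 at 70: take 6 of its 19 ; requirement met.
Source N: unused.
Cost = 6×25 + 17×35 + 6×70 = 1165.

1165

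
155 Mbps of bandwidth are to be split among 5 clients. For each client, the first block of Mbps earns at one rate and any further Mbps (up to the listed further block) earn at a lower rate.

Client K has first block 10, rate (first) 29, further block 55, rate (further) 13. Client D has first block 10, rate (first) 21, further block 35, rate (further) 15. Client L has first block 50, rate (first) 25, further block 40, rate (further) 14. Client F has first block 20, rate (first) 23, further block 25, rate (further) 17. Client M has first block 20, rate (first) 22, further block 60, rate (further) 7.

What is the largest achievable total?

3375

Rank every tier by rate: Client K/T1 29 > Client L/T1 25 > Client F/T1 23 > Client M/T1 22 > Client D/T1 21 > Client F/T2 17 > Client D/T2 15 > Client L/T2 14 > Client K/T2 13 > Client M/T2 7.
Client K/T1 (29): +10 ; 145 left.
Fill Client L T1 block (50 at 25) ; 95 left.
Client F/T1 (23): +20 ; 75 left.
Fill Client M T1 block (20 at 22) ; 55 left.
Client D T1 at 21: fill all 10 ; 45 left.
Client F/T2 (17): +25 ; 20 left.
Client D/T2: +20 of 35 at 15; pool empty.
Total = 29×10 + 25×50 + 23×20 + 22×20 + 21×10 + 17×25 + 15×20 = 3375.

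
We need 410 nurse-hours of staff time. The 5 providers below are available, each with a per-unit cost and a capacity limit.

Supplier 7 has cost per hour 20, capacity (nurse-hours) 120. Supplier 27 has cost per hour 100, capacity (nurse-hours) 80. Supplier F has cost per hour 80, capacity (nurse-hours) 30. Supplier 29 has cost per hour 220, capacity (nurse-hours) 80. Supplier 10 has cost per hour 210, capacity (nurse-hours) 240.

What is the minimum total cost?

Cheapest first:
Supplier 7 (20): use full 120 → 290 nurse-hours to go.
Take 30 from Supplier F at 80 → need 260 more.
Supplier 27 (100): use full 80 → 180 nurse-hours to go.
Take 180 from Supplier 10 at 210 to finish.
Supplier 29: unused.
Cost = 120×20 + 30×80 + 80×100 + 180×210 = 50600.

50600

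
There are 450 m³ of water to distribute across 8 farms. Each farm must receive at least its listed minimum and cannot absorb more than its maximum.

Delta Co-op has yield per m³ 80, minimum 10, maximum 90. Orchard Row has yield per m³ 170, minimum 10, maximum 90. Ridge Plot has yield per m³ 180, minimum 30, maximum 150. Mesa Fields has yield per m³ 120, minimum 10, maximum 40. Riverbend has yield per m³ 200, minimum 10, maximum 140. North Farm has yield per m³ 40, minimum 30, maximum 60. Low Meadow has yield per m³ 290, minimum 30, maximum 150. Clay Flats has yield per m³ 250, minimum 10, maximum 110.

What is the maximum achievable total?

101300

Meeting every minimum uses 10+10+30+10+10+30+30+10 = 140 m³, leaving 310.
Rank by yield per m³: Low Meadow 290 > Clay Flats 250 > Riverbend 200 > Ridge Plot 180 > Orchard Row 170 > Mesa Fields 120 > Delta Co-op 80 > North Farm 40.
Low Meadow takes 120 more to reach its cap of 150 → 190 left.
Clay Flats takes 100 more to reach its cap of 110 → 90 left.
Riverbend has room for 130 more but only 90 remain, so it gets 100.
Total = 80×10 + 170×10 + 180×30 + 120×10 + 200×100 + 40×30 + 290×150 + 250×110 = 101300.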